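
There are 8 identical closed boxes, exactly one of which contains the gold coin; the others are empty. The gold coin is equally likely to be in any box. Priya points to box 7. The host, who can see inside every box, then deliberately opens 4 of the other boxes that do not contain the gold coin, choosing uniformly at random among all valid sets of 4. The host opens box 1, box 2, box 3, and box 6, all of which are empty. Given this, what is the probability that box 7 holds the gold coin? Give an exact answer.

Consider each possible location of the gold coin in turn.
If it is in any of boxes 1, 2, 3, and 6 (prior 1/8 each): that box was opened and seen not to hold the prize — ruled out; weight (1/8)·0 = 0 each.
If it is in any of boxes 4, 5, and 8 (prior 1/8 each): the host has 15 equally likely choices, so probability 1/15; weight (1/8)·(1/15) = 1/120 each.
If it is in box 7 (prior 1/8): the host has 35 equally likely choices, so probability 1/35; weight (1/8)·(1/35) = 1/280.
The weights sum to 1/35.
So P(the gold coin in box 7 | the host opened box 1, box 2, box 3, and box 6) = (1/280) / (1/35) = 1/8.

1/8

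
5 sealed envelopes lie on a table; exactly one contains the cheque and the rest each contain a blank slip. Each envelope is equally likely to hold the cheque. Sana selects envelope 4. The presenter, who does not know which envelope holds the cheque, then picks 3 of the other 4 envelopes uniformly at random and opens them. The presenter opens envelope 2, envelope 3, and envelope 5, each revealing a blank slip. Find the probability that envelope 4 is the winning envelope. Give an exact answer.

1/2

Consider each possible location of the cheque in turn.
If it is in either of envelopes 1 and 4 (prior 1/5 each): the presenter picks exactly this set with probability 1/4 regardless, and none is the prize; weight (1/5)·(1/4) = 1/20 each.
If it is in any of envelopes 2, 3, and 5 (prior 1/5 each): that envelope was opened and seen not to hold the prize — ruled out; weight (1/5)·0 = 0 each.
The weights sum to 1/10.
So P(the cheque in envelope 4 | the presenter opened envelope 2, envelope 3, and envelope 5) = (1/20) / (1/10) = 1/2.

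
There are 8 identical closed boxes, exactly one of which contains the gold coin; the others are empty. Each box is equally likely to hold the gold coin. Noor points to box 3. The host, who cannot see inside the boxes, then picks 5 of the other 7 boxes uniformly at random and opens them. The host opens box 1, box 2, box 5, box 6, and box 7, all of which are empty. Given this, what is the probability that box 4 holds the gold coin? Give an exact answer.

1/3

Apply Bayes' rule, conditioning on where the gold coin actually is.
If it is in any of boxes 1, 2, 5, 6, and 7 (prior 1/8 each): that box was opened and seen not to hold the prize — ruled out; weight (1/8)·0 = 0 each.
If it is in any of boxes 3, 4, and 8 (prior 1/8 each): the host picks exactly this set with probability 1/21 regardless, and none is the prize; weight (1/8)·(1/21) = 1/168 each.
The weights sum to 1/56.
So P(the gold coin in box 4 | the host opened box 1, box 2, box 5, box 6, and box 7) = (1/168) / (1/56) = 1/3.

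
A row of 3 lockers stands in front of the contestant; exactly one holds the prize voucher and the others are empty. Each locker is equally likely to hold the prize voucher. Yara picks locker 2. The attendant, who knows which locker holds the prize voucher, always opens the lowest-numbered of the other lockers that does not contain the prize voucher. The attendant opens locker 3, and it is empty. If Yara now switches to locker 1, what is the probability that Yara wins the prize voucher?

1

Condition on the true location of the prize voucher.
If it is in locker 1 (prior 1/3): locker 3 is the lowest-numbered option available, probability 1; weight (1/3)·1 = 1/3.
If it is in locker 2 (prior 1/3): the attendant would have opened locker 1 instead, probability 0; weight (1/3)·0 = 0.
If it is in locker 3 (prior 1/3): the attendant opened locker 3, so this case is ruled out; weight (1/3)·0 = 0.
The weights sum to 1/3.
So P(the prize voucher in locker 1 | the attendant opened locker 3) = (1/3) / (1/3) = 1.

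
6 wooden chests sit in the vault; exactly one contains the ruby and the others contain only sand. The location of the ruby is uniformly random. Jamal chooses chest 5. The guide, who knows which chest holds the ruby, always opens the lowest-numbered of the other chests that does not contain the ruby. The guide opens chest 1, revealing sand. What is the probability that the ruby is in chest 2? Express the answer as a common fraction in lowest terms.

Apply Bayes' rule, conditioning on where the ruby actually is.
If it is in chest 1 (prior 1/6): the guide opened chest 1, so this case is ruled out; weight (1/6)·0 = 0.
If it is in any of chests 2, 3, 4, 5, and 6 (prior 1/6 each): chest 1 is the lowest-numbered option available, probability 1; weight (1/6)·1 = 1/6 each.
The weights sum to 5/6.
So P(the ruby in chest 2 | the guide opened chest 1) = (1/6) / (5/6) = 1/5.

1/5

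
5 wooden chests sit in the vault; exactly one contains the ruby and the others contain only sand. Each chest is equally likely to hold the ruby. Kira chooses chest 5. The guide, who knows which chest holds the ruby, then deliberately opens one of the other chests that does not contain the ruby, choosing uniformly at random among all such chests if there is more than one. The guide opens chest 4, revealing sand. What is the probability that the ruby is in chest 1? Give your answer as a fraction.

4/15

Condition on the true location of the ruby.
If it is in any of chests 1, 2, and 3 (prior 1/5 each): the guide has 3 equally likely choices, so probability 1/3; weight (1/5)·(1/3) = 1/15 each.
If it is in chest 4 (prior 1/5): the guide opened chest 4, so this case is ruled out; weight (1/5)·0 = 0.
If it is in chest 5 (prior 1/5): the guide has 4 equally likely choices, so probability 1/4; weight (1/5)·(1/4) = 1/20.
The weights sum to 1/4.
So P(the ruby in chest 1 | the guide opened chest 4) = (1/15) / (1/4) = 4/15.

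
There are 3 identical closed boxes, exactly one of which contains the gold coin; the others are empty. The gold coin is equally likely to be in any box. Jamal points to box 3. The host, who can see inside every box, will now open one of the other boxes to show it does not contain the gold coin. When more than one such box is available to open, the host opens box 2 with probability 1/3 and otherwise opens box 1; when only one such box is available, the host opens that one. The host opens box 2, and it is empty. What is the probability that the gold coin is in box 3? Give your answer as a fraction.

Apply Bayes' rule, conditioning on where the gold coin actually is.
If it is in box 1 (prior 1/3): only box 2 is available, probability 1; weight (1/3)·1 = 1/3.
If it is in box 2 (prior 1/3): the host opened box 2, so this case is ruled out; weight (1/3)·0 = 0.
If it is in box 3 (prior 1/3): box 2 is available, opened with probability 1/3; weight (1/3)·(1/3) = 1/9.
The weights sum to 4/9.
So P(the gold coin in box 3 | the host opened box 2) = (1/9) / (4/9) = 1/4.

1/4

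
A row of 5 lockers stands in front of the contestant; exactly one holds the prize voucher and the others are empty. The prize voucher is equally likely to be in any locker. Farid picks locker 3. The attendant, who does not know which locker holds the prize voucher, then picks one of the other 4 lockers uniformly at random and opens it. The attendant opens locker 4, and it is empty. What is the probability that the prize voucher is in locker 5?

1/4

Consider each possible location of the prize voucher in turn.
If it is in any of lockers 1, 2, 3, and 5 (prior 1/5 each): the attendant picks locker 4 with probability 1/4 regardless, and it is not the prize; weight (1/5)·(1/4) = 1/20 each.
If it is in locker 4 (prior 1/5): the attendant opened locker 4, so this case is ruled out; weight (1/5)·0 = 0.
The weights sum to 1/5.
So P(the prize voucher in locker 5 | the attendant opened locker 4) = (1/20) / (1/5) = 1/4.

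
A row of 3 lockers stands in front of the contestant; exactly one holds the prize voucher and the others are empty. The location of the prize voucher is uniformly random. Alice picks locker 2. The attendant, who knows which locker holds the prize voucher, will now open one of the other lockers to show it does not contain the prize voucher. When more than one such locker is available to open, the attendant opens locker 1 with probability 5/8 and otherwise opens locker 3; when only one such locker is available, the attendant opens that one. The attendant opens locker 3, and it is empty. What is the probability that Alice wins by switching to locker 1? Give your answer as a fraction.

8/11

Condition on the true location of the prize voucher.
If it is in locker 1 (prior 1/3): only locker 3 is available, probability 1; weight (1/3)·1 = 1/3.
If it is in locker 2 (prior 1/3): locker 1 is available but not opened, probability 3/8; weight (1/3)·(3/8) = 1/8.
If it is in locker 3 (prior 1/3): the attendant opened locker 3, so this case is ruled out; weight (1/3)·0 = 0.
The weights sum to 11/24.
So P(the prize voucher in locker 1 | the attendant opened locker 3) = (1/3) / (11/24) = 8/11.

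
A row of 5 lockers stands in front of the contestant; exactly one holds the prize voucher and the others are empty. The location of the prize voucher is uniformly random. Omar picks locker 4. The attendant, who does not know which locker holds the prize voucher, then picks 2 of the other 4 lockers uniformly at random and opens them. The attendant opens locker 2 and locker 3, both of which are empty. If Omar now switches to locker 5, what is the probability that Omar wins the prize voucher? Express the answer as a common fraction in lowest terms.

Condition on the true location of the prize voucher.
If it is in any of lockers 1, 4, and 5 (prior 1/5 each): the attendant picks exactly this set with probability 1/6 regardless, and none is the prize; weight (1/5)·(1/6) = 1/30 each.
If it is in either of lockers 2 and 3 (prior 1/5 each): that locker was opened and seen not to hold the prize — ruled out; weight (1/5)·0 = 0 each.
The weights sum to 1/10.
So P(the prize voucher in locker 5 | the attendant opened locker 2 and locker 3) = (1/30) / (1/10) = 1/3.

1/3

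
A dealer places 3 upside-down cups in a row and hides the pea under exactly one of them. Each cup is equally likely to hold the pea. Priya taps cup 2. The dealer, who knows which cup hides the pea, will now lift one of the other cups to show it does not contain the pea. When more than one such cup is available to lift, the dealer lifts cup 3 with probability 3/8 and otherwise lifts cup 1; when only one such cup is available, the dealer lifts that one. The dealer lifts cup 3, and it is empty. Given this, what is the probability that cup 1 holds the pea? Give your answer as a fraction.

Apply Bayes' rule, conditioning on where the pea actually is.
If it is under cup 1 (prior 1/3): only cup 3 is available, probability 1; weight (1/3)·1 = 1/3.
If it is under cup 2 (prior 1/3): cup 3 is available, opened with probability 3/8; weight (1/3)·(3/8) = 1/8.
If it is under cup 3 (prior 1/3): the dealer opened cup 3, so this case is ruled out; weight (1/3)·0 = 0.
The weights sum to 11/24.
So P(the pea under cup 1 | the dealer opened cup 3) = (1/3) / (11/24) = 8/11.

8/11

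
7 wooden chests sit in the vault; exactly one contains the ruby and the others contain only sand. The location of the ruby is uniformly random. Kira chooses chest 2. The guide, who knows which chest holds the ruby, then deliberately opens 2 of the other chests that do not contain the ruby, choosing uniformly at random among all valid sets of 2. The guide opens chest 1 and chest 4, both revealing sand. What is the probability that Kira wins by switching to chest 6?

3/14

Consider each possible location of the ruby in turn.
If it is in either of chests 1 and 4 (prior 1/7 each): that chest was opened and seen not to hold the prize — ruled out; weight (1/7)·0 = 0 each.
If it is in chest 2 (prior 1/7): the guide has 15 equally likely choices, so probability 1/15; weight (1/7)·(1/15) = 1/105.
If it is in any of chests 3, 5, 6, and 7 (prior 1/7 each): the guide has 10 equally likely choices, so probability 1/10; weight (1/7)·(1/10) = 1/70 each.
The weights sum to 1/15.
So P(the ruby in chest 6 | the guide opened chest 1 and chest 4) = (1/70) / (1/15) = 3/14.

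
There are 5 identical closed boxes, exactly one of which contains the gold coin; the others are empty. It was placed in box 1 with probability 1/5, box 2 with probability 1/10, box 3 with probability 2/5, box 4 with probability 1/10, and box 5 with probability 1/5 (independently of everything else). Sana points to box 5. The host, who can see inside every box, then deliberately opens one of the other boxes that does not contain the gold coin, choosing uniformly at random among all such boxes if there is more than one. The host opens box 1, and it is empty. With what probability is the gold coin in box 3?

Apply Bayes' rule, conditioning on where the gold coin actually is.
If it is in box 1 (prior 1/5): the host opened box 1, so this case is ruled out; weight (1/5)·0 = 0.
If it is in either of boxes 2 and 4 (prior 1/10 each): the host has 3 equally likely choices, so probability 1/3; weight (1/10)·(1/3) = 1/30 each.
If it is in box 3 (prior 2/5): the host has 3 equally likely choices, so probability 1/3; weight (2/5)·(1/3) = 2/15.
If it is in box 5 (prior 1/5): the host has 4 equally likely choices, so probability 1/4; weight (1/5)·(1/4) = 1/20.
The weights sum to 1/4.
So P(the gold coin in box 3 | the host opened box 1) = (2/15) / (1/4) = 8/15.

8/15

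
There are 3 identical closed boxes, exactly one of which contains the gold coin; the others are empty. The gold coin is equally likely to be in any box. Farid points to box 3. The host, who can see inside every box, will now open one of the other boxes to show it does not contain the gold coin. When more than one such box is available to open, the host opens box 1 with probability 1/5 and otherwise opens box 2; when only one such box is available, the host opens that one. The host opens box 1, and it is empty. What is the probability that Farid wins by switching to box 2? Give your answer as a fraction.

Consider each possible location of the gold coin in turn.
If it is in box 1 (prior 1/3): the host opened box 1, so this case is ruled out; weight (1/3)·0 = 0.
If it is in box 2 (prior 1/3): only box 1 is available, probability 1; weight (1/3)·1 = 1/3.
If it is in box 3 (prior 1/3): box 1 is available, opened with probability 1/5; weight (1/3)·(1/5) = 1/15.
The weights sum to 2/5.
So P(the gold coin in box 2 | the host opened box 1) = (1/3) / (2/5) = 5/6.

5/6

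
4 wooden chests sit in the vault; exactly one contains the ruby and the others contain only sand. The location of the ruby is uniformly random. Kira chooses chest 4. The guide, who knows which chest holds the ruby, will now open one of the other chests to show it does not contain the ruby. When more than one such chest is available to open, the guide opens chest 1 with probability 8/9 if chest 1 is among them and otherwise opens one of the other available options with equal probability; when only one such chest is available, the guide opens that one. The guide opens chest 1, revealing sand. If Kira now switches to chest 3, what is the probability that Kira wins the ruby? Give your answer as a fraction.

1/3

Apply Bayes' rule, conditioning on where the ruby actually is.
If it is in chest 1 (prior 1/4): the guide opened chest 1, so this case is ruled out; weight (1/4)·0 = 0.
If it is in any of chests 2, 3, and 4 (prior 1/4 each): chest 1 is available, opened with probability 8/9; weight (1/4)·(8/9) = 2/9 each.
The weights sum to 2/3.
So P(the ruby in chest 3 | the guide opened chest 1) = (2/9) / (2/3) = 1/3.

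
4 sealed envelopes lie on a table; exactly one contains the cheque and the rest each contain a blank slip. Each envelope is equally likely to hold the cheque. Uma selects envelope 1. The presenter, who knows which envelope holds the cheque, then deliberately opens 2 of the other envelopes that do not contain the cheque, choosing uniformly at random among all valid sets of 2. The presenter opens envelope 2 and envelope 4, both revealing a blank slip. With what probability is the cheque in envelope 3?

3/4

Condition on the true location of the cheque.
If it is in envelope 1 (prior 1/4): the presenter has 3 equally likely choices, so probability 1/3; weight (1/4)·(1/3) = 1/12.
If it is in either of envelopes 2 and 4 (prior 1/4 each): that envelope was opened and seen not to hold the prize — ruled out; weight (1/4)·0 = 0 each.
If it is in envelope 3 (prior 1/4): the presenter has no choice, probability 1; weight (1/4)·1 = 1/4.
The weights sum to 1/3.
So P(the cheque in envelope 3 | the presenter opened envelope 2 and envelope 4) = (1/4) / (1/3) = 3/4.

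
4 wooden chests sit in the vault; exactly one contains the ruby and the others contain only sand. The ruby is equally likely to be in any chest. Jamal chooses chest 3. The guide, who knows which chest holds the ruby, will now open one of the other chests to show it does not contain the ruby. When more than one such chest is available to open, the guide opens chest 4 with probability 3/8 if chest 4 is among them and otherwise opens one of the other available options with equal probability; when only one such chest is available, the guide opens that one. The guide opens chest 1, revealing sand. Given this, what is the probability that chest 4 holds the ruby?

8/23

Condition on the true location of the ruby.
If it is in chest 1 (prior 1/4): the guide opened chest 1, so this case is ruled out; weight (1/4)·0 = 0.
If it is in chest 2 (prior 1/4): chest 4 is available but not opened, probability 5/8; weight (1/4)·(5/8) = 5/32.
If it is in chest 3 (prior 1/4): chest 4 is available but not opened; chest 1 gets probability (1 − 3/8)/2 = 5/16; weight (1/4)·(5/16) = 5/64.
If it is in chest 4 (prior 1/4): chest 4 holds the prize so is unavailable; the guide chooses uniformly among the 2 others, probability 1/2; weight (1/4)·(1/2) = 1/8.
The weights sum to 23/64.
So P(the ruby in chest 4 | the guide opened chest 1) = (1/8) / (23/64) = 8/23.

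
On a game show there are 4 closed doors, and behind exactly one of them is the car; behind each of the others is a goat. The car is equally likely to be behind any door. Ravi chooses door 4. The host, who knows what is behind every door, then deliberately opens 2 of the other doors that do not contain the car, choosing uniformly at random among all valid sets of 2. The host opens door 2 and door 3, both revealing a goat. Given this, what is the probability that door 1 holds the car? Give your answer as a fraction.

3/4

Condition on the true location of the car.
If it is behind door 1 (prior 1/4): the host has no choice, probability 1; weight (1/4)·1 = 1/4.
If it is behind either of doors 2 and 3 (prior 1/4 each): that door was opened and seen not to hold the prize — ruled out; weight (1/4)·0 = 0 each.
If it is behind door 4 (prior 1/4): the host has 3 equally likely choices, so probability 1/3; weight (1/4)·(1/3) = 1/12.
The weights sum to 1/3.
So P(the car behind door 1 | the host opened door 2 and door 3) = (1/4) / (1/3) = 3/4.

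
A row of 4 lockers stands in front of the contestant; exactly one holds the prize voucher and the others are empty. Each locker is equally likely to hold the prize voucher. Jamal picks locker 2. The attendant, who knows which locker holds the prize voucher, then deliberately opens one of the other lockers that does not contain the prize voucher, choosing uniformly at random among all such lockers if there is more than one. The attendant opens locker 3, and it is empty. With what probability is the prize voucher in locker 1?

Consider each possible location of the prize voucher in turn.
If it is in either of lockers 1 and 4 (prior 1/4 each): the attendant has 2 equally likely choices, so probability 1/2; weight (1/4)·(1/2) = 1/8 each.
If it is in locker 2 (prior 1/4): the attendant has 3 equally likely choices, so probability 1/3; weight (1/4)·(1/3) = 1/12.
If it is in locker 3 (prior 1/4): the attendant opened locker 3, so this case is ruled out; weight (1/4)·0 = 0.
The weights sum to 1/3.
So P(the prize voucher in locker 1 | the attendant opened locker 3) = (1/8) / (1/3) = 3/8.

3/8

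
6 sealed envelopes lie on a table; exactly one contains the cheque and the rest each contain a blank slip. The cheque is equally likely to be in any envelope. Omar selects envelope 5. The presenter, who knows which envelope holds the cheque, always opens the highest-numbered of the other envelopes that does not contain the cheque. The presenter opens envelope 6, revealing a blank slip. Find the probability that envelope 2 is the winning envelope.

Consider each possible location of the cheque in turn.
If it is in any of envelopes 1, 2, 3, 4, and 5 (prior 1/6 each): envelope 6 is the highest-numbered option available, probability 1; weight (1/6)·1 = 1/6 each.
If it is in envelope 6 (prior 1/6): the presenter opened envelope 6, so this case is ruled out; weight (1/6)·0 = 0.
The weights sum to 5/6.
So P(the cheque in envelope 2 | the presenter opened envelope 6) = (1/6) / (5/6) = 1/5.

1/5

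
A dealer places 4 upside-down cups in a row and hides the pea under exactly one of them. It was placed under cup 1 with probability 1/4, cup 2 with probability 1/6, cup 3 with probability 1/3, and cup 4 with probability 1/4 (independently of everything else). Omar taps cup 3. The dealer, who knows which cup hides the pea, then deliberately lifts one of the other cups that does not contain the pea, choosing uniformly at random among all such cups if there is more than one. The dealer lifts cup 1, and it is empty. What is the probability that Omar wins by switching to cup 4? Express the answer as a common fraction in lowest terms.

Condition on the true location of the pea.
If it is under cup 1 (prior 1/4): the dealer opened cup 1, so this case is ruled out; weight (1/4)·0 = 0.
If it is under cup 2 (prior 1/6): the dealer has 2 equally likely choices, so probability 1/2; weight (1/6)·(1/2) = 1/12.
If it is under cup 3 (prior 1/3): the dealer has 3 equally likely choices, so probability 1/3; weight (1/3)·(1/3) = 1/9.
If it is under cup 4 (prior 1/4): the dealer has 2 equally likely choices, so probability 1/2; weight (1/4)·(1/2) = 1/8.
The weights sum to 23/72.
So P(the pea under cup 4 | the dealer opened cup 1) = (1/8) / (23/72) = 9/23.

9/23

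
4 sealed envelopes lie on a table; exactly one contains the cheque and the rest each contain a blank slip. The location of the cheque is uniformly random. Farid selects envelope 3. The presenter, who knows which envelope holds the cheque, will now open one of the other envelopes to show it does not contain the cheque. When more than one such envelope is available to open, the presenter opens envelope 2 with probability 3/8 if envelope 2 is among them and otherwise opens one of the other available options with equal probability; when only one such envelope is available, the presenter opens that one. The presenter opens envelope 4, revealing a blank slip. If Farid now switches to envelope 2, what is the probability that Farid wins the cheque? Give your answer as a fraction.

8/23

Consider each possible location of the cheque in turn.
If it is in envelope 1 (prior 1/4): envelope 2 is available but not opened, probability 5/8; weight (1/4)·(5/8) = 5/32.
If it is in envelope 2 (prior 1/4): envelope 2 holds the prize so is unavailable; the presenter chooses uniformly among the 2 others, probability 1/2; weight (1/4)·(1/2) = 1/8.
If it is in envelope 3 (prior 1/4): envelope 2 is available but not opened; envelope 4 gets probability (1 − 3/8)/2 = 5/16; weight (1/4)·(5/16) = 5/64.
If it is in envelope 4 (prior 1/4): the presenter opened envelope 4, so this case is ruled out; weight (1/4)·0 = 0.
The weights sum to 23/64.
So P(the cheque in envelope 2 | the presenter opened envelope 4) = (1/8) / (23/64) = 8/23.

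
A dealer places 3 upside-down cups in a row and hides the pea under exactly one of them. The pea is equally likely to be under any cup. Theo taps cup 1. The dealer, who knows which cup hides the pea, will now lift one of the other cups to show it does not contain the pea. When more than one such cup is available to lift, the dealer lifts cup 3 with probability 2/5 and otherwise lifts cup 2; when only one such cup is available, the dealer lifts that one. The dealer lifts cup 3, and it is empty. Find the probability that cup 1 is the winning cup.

Apply Bayes' rule, conditioning on where the pea actually is.
If it is under cup 1 (prior 1/3): cup 3 is available, opened with probability 2/5; weight (1/3)·(2/5) = 2/15.
If it is under cup 2 (prior 1/3): only cup 3 is available, probability 1; weight (1/3)·1 = 1/3.
If it is under cup 3 (prior 1/3): the dealer opened cup 3, so this case is ruled out; weight (1/3)·0 = 0.
The weights sum to 7/15.
So P(the pea under cup 1 | the dealer opened cup 3) = (2/15) / (7/15) = 2/7.

2/7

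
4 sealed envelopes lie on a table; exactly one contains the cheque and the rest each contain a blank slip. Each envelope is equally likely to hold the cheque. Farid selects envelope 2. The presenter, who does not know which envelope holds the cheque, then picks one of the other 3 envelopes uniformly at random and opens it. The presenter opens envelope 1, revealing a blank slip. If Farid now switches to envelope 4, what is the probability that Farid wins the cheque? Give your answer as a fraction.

Consider each possible location of the cheque in turn.
If it is in envelope 1 (prior 1/4): the presenter opened envelope 1, so this case is ruled out; weight (1/4)·0 = 0.
If it is in any of envelopes 2, 3, and 4 (prior 1/4 each): the presenter picks envelope 1 with probability 1/3 regardless, and it is not the prize; weight (1/4)·(1/3) = 1/12 each.
The weights sum to 1/4.
So P(the cheque in envelope 4 | the presenter opened envelope 1) = (1/12) / (1/4) = 1/3.

1/3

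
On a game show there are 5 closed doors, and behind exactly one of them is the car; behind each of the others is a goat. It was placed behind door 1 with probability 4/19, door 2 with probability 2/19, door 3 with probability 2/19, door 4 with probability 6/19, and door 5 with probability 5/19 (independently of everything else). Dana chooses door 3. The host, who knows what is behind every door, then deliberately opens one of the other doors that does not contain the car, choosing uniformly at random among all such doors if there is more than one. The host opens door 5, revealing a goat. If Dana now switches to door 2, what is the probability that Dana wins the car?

Condition on the true location of the car.
If it is behind door 1 (prior 4/19): the host has 3 equally likely choices, so probability 1/3; weight (4/19)·(1/3) = 4/57.
If it is behind door 2 (prior 2/19): the host has 3 equally likely choices, so probability 1/3; weight (2/19)·(1/3) = 2/57.
If it is behind door 3 (prior 2/19): the host has 4 equally likely choices, so probability 1/4; weight (2/19)·(1/4) = 1/38.
If it is behind door 4 (prior 6/19): the host has 3 equally likely choices, so probability 1/3; weight (6/19)·(1/3) = 2/19.
If it is behind door 5 (prior 5/19): the host opened door 5, so this case is ruled out; weight (5/19)·0 = 0.
The weights sum to 9/38.
So P(the car behind door 2 | the host opened door 5) = (2/57) / (9/38) = 4/27.

4/27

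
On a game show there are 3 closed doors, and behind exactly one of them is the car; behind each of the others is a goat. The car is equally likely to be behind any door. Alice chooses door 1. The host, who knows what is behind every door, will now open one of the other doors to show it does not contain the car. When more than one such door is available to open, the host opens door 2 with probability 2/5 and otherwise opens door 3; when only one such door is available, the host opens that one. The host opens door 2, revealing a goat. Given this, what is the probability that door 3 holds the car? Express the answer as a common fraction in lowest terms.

Condition on the true location of the car.
If it is behind door 1 (prior 1/3): door 2 is available, opened with probability 2/5; weight (1/3)·(2/5) = 2/15.
If it is behind door 2 (prior 1/3): the host opened door 2, so this case is ruled out; weight (1/3)·0 = 0.
If it is behind door 3 (prior 1/3): only door 2 is available, probability 1; weight (1/3)·1 = 1/3.
The weights sum to 7/15.
So P(the car behind door 3 | the host opened door 2) = (1/3) / (7/15) = 5/7.

5/7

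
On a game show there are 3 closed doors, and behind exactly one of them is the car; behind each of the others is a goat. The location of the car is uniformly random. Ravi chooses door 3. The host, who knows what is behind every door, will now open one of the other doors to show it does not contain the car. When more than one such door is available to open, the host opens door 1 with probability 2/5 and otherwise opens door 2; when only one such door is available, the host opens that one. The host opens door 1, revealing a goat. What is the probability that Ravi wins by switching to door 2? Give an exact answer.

5/7

Apply Bayes' rule, conditioning on where the car actually is.
If it is behind door 1 (prior 1/3): the host opened door 1, so this case is ruled out; weight (1/3)·0 = 0.
If it is behind door 2 (prior 1/3): only door 1 is available, probability 1; weight (1/3)·1 = 1/3.
If it is behind door 3 (prior 1/3): door 1 is available, opened with probability 2/5; weight (1/3)·(2/5) = 2/15.
The weights sum to 7/15.
So P(the car behind door 2 | the host opened door 1) = (1/3) / (7/15) = 5/7.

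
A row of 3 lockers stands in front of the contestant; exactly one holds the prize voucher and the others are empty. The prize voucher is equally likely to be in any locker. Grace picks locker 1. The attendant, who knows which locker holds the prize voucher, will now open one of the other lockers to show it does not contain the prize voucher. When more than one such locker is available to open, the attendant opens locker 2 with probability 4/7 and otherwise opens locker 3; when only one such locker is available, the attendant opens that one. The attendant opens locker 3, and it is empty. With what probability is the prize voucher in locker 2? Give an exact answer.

7/10

Condition on the true location of the prize voucher.
If it is in locker 1 (prior 1/3): locker 2 is available but not opened, probability 3/7; weight (1/3)·(3/7) = 1/7.
If it is in locker 2 (prior 1/3): only locker 3 is available, probability 1; weight (1/3)·1 = 1/3.
If it is in locker 3 (prior 1/3): the attendant opened locker 3, so this case is ruled out; weight (1/3)·0 = 0.
The weights sum to 10/21.
So P(the prize voucher in locker 2 | the attendant opened locker 3) = (1/3) / (10/21) = 7/10.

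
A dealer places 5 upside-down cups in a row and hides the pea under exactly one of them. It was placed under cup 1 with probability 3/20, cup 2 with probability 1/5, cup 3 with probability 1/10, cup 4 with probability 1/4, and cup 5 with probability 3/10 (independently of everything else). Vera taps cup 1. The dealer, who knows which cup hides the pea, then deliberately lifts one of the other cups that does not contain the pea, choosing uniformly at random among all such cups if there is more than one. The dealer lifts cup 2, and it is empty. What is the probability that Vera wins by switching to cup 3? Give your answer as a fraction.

Consider each possible location of the pea in turn.
If it is under cup 1 (prior 3/20): the dealer has 4 equally likely choices, so probability 1/4; weight (3/20)·(1/4) = 3/80.
If it is under cup 2 (prior 1/5): the dealer opened cup 2, so this case is ruled out; weight (1/5)·0 = 0.
If it is under cup 3 (prior 1/10): the dealer has 3 equally likely choices, so probability 1/3; weight (1/10)·(1/3) = 1/30.
If it is under cup 4 (prior 1/4): the dealer has 3 equally likely choices, so probability 1/3; weight (1/4)·(1/3) = 1/12.
If it is under cup 5 (prior 3/10): the dealer has 3 equally likely choices, so probability 1/3; weight (3/10)·(1/3) = 1/10.
The weights sum to 61/240.
So P(the pea under cup 3 | the dealer opened cup 2) = (1/30) / (61/240) = 8/61.

8/61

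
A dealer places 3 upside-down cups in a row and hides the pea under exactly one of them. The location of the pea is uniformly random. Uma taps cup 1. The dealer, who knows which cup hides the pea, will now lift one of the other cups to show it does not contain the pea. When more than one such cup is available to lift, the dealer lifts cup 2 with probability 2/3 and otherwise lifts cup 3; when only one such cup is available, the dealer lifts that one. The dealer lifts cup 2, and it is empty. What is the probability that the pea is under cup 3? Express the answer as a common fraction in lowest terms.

Apply Bayes' rule, conditioning on where the pea actually is.
If it is under cup 1 (prior 1/3): cup 2 is available, opened with probability 2/3; weight (1/3)·(2/3) = 2/9.
If it is under cup 2 (prior 1/3): the dealer opened cup 2, so this case is ruled out; weight (1/3)·0 = 0.
If it is under cup 3 (prior 1/3): only cup 2 is available, probability 1; weight (1/3)·1 = 1/3.
The weights sum to 5/9.
So P(the pea under cup 3 | the dealer opened cup 2) = (1/3) / (5/9) = 3/5.

3/5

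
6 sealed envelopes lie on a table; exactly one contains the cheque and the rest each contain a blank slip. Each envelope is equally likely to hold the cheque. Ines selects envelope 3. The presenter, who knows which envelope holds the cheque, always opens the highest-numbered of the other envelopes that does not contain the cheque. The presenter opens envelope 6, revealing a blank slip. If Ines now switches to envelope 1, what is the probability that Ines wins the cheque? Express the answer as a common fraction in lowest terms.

1/5

Condition on the true location of the cheque.
If it is in any of envelopes 1, 2, 3, 4, and 5 (prior 1/6 each): envelope 6 is the highest-numbered option available, probability 1; weight (1/6)·1 = 1/6 each.
If it is in envelope 6 (prior 1/6): the presenter opened envelope 6, so this case is ruled out; weight (1/6)·0 = 0.
The weights sum to 5/6.
So P(the cheque in envelope 1 | the presenter opened envelope 6) = (1/6) / (5/6) = 1/5.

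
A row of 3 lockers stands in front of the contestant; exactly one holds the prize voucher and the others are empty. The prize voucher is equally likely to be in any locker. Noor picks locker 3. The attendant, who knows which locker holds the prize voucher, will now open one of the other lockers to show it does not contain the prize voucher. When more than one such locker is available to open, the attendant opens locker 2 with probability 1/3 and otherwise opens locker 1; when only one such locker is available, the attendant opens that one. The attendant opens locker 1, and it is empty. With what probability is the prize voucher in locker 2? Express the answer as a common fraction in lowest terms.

Condition on the true location of the prize voucher.
If it is in locker 1 (prior 1/3): the attendant opened locker 1, so this case is ruled out; weight (1/3)·0 = 0.
If it is in locker 2 (prior 1/3): only locker 1 is available, probability 1; weight (1/3)·1 = 1/3.
If it is in locker 3 (prior 1/3): locker 2 is available but not opened, probability 2/3; weight (1/3)·(2/3) = 2/9.
The weights sum to 5/9.
So P(the prize voucher in locker 2 | the attendant opened locker 1) = (1/3) / (5/9) = 3/5.

3/5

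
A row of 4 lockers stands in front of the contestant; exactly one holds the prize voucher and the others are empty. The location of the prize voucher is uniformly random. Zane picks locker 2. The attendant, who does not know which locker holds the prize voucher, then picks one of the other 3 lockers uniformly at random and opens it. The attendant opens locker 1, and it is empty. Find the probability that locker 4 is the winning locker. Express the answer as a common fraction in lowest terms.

Condition on the true location of the prize voucher.
If it is in locker 1 (prior 1/4): the attendant opened locker 1, so this case is ruled out; weight (1/4)·0 = 0.
If it is in any of lockers 2, 3, and 4 (prior 1/4 each): the attendant picks locker 1 with probability 1/3 regardless, and it is not the prize; weight (1/4)·(1/3) = 1/12 each.
The weights sum to 1/4.
So P(the prize voucher in locker 4 | the attendant opened locker 1) = (1/12) / (1/4) = 1/3.

1/3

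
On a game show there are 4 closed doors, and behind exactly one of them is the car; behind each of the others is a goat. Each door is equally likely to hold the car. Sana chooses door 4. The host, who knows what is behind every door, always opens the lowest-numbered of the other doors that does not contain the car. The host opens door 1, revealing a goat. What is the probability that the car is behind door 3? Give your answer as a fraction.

1/3

Condition on the true location of the car.
If it is behind door 1 (prior 1/4): the host opened door 1, so this case is ruled out; weight (1/4)·0 = 0.
If it is behind any of doors 2, 3, and 4 (prior 1/4 each): door 1 is the lowest-numbered option available, probability 1; weight (1/4)·1 = 1/4 each.
The weights sum to 3/4.
So P(the car behind door 3 | the host opened door 1) = (1/4) / (3/4) = 1/3.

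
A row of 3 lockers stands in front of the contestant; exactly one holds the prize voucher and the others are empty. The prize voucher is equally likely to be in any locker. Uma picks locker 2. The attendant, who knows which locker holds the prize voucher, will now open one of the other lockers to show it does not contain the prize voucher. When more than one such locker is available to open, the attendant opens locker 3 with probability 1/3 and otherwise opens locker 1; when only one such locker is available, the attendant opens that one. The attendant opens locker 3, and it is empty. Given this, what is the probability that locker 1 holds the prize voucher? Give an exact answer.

3/4

Apply Bayes' rule, conditioning on where the prize voucher actually is.
If it is in locker 1 (prior 1/3): only locker 3 is available, probability 1; weight (1/3)·1 = 1/3.
If it is in locker 2 (prior 1/3): locker 3 is available, opened with probability 1/3; weight (1/3)·(1/3) = 1/9.
If it is in locker 3 (prior 1/3): the attendant opened locker 3, so this case is ruled out; weight (1/3)·0 = 0.
The weights sum to 4/9.
So P(the prize voucher in locker 1 | the attendant opened locker 3) = (1/3) / (4/9) = 3/4.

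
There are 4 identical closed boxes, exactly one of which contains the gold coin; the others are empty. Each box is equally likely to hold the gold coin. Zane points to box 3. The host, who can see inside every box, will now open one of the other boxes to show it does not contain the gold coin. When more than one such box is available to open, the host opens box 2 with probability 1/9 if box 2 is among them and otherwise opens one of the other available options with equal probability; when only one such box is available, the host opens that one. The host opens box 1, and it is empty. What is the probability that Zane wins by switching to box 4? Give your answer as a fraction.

Consider each possible location of the gold coin in turn.
If it is in box 1 (prior 1/4): the host opened box 1, so this case is ruled out; weight (1/4)·0 = 0.
If it is in box 2 (prior 1/4): box 2 holds the prize so is unavailable; the host chooses uniformly among the 2 others, probability 1/2; weight (1/4)·(1/2) = 1/8.
If it is in box 3 (prior 1/4): box 2 is available but not opened; box 1 gets probability (1 − 1/9)/2 = 4/9; weight (1/4)·(4/9) = 1/9.
If it is in box 4 (prior 1/4): box 2 is available but not opened, probability 8/9; weight (1/4)·(8/9) = 2/9.
The weights sum to 11/24.
So P(the gold coin in box 4 | the host opened box 1) = (2/9) / (11/24) = 16/33.

16/33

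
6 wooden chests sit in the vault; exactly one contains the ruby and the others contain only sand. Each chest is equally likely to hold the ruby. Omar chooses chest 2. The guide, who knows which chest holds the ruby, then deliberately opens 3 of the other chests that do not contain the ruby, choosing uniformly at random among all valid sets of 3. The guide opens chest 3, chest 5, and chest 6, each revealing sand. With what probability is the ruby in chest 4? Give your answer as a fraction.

Apply Bayes' rule, conditioning on where the ruby actually is.
If it is in either of chests 1 and 4 (prior 1/6 each): the guide has 4 equally likely choices, so probability 1/4; weight (1/6)·(1/4) = 1/24 each.
If it is in chest 2 (prior 1/6): the guide has 10 equally likely choices, so probability 1/10; weight (1/6)·(1/10) = 1/60.
If it is in any of chests 3, 5, and 6 (prior 1/6 each): that chest was opened and seen not to hold the prize — ruled out; weight (1/6)·0 = 0 each.
The weights sum to 1/10.
So P(the ruby in chest 4 | the guide opened chest 3, chest 5, and chest 6) = (1/24) / (1/10) = 5/12.

5/12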